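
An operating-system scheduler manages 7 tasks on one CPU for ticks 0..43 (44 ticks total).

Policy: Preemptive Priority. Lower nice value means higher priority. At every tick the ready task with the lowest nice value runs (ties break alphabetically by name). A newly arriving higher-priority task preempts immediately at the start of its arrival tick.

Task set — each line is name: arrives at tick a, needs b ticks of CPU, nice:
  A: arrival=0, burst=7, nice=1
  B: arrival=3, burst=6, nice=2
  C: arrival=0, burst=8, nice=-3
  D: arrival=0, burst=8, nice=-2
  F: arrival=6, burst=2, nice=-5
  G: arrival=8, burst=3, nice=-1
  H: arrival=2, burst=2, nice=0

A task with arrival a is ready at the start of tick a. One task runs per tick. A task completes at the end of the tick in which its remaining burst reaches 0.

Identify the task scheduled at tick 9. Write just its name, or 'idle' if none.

t=0: ready={A,C,D} → run C
t=1: ready={A,C,D} → run C
t=2: ready={A,C,D,H} → run C
t=3: ready={A,B,C,D,H} → run C
t=4: ready={A,B,C,D,H} → run C
t=5: ready={A,B,C,D,H} → run C
t=6: ready={A,B,C,D,F,H} → run F
t=7: ready={A,B,C,D,F,H} → run F
t=8: ready={A,B,C,D,G,H} → run C
t=9: ready={A,B,C,D,G,H} → run C
t=10: ready={A,B,D,G,H} → run D
t=11: ready={A,B,D,G,H} → run D
t=12: ready={A,B,D,G,H} → run D
t=13: ready={A,B,D,G,H} → run D
t=14: ready={A,B,D,G,H} → run D
t=15: ready={A,B,D,G,H} → run D
t=16: ready={A,B,D,G,H} → run D
t=17: ready={A,B,D,G,H} → run D
t=18: ready={A,B,G,H} → run G
t=19: ready={A,B,G,H} → run G
t=20: ready={A,B,G,H} → run G
t=21: ready={A,B,H} → run H
t=22: ready={A,B,H} → run H
t=23: ready={A,B} → run A
t=24: ready={A,B} → run A
t=25: ready={A,B} → run A
t=26: ready={A,B} → run A
t=27: ready={A,B} → run A
t=28: ready={A,B} → run A
t=29: ready={A,B} → run A
t=30: ready={B} → run B
t=31: ready={B} → run B
t=32: ready={B} → run B
t=33: ready={B} → run B
t=34: ready={B} → run B
t=35: ready={B} → run B
t=36: (idle)
t=37: (idle)
t=38: (idle)
t=39: (idle)
t=40: (idle)
t=41: (idle)
t=42: (idle)
t=43: (idle)

running at tick 9 = C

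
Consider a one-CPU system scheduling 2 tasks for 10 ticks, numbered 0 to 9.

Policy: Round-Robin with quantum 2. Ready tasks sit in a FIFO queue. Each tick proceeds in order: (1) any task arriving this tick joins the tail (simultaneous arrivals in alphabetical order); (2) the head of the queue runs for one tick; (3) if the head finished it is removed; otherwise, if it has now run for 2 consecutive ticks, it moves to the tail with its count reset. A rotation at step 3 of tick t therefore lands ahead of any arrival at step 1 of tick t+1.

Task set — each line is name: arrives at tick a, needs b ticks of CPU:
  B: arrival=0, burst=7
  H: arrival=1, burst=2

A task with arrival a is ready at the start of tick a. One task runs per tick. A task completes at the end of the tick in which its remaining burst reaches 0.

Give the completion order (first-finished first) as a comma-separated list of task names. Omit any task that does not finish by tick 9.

t=0: queue=[B] q_used=0 → run B
t=1: queue=[B,H] q_used=1 → run B
t=2: queue=[H,B] q_used=0 → run H
t=3: queue=[H,B] q_used=1 → run H
t=4: queue=[B] q_used=0 → run B
t=5: queue=[B] q_used=1 → run B
t=6: queue=[B] q_used=0 → run B
t=7: queue=[B] q_used=1 → run B
t=8: queue=[B] q_used=0 → run B
t=9: (idle)

completion order = H, B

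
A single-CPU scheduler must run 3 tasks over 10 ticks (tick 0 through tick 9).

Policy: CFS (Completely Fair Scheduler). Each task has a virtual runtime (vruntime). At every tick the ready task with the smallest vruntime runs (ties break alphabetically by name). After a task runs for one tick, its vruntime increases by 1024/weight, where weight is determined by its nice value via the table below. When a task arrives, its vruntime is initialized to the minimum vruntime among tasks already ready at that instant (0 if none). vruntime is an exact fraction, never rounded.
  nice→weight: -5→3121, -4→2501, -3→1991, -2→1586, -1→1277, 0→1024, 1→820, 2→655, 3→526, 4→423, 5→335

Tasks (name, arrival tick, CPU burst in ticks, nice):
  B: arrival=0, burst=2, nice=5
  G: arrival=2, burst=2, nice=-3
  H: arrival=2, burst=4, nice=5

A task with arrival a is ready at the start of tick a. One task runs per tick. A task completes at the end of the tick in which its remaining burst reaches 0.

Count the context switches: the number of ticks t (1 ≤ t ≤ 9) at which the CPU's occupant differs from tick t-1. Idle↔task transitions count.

context switches = 5

t=0: vr[B=0] → run B
t=1: vr[B=1024/335] → run B
t=2: vr[G=0 H=0] → run G
t=3: vr[G=1024/1991 H=0] → run H
t=4: vr[G=1024/1991 H=1024/335] → run G
t=5: vr[H=1024/335] → run H
t=6: vr[H=2048/335] → run H
t=7: vr[H=3072/335] → run H
t=8: (idle)
t=9: (idle)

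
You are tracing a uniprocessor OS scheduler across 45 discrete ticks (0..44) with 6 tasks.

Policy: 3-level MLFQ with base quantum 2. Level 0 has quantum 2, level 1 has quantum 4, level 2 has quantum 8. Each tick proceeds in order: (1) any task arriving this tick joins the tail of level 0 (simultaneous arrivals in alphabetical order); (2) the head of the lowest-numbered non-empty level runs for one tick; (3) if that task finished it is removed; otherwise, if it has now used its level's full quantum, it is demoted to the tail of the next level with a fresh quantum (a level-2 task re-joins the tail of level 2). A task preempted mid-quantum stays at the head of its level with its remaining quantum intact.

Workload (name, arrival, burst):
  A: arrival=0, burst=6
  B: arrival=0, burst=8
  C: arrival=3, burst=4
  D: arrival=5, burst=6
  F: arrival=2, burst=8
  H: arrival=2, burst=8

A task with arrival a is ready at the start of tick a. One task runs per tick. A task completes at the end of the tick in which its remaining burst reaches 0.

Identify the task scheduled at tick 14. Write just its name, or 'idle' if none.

t=0: L0/L1/L2 = AB/-/- → run A
t=1: L0/L1/L2 = AB/-/- → run A
t=2: L0/L1/L2 = BFH/A/- → run B
t=3: L0/L1/L2 = BFHC/A/- → run B
t=4: L0/L1/L2 = FHC/AB/- → run F
t=5: L0/L1/L2 = FHCD/AB/- → run F
t=6: L0/L1/L2 = HCD/ABF/- → run H
t=7: L0/L1/L2 = HCD/ABF/- → run H
t=8: L0/L1/L2 = CD/ABFH/- → run C
t=9: L0/L1/L2 = CD/ABFH/- → run C
t=10: L0/L1/L2 = D/ABFHC/- → run D
t=11: L0/L1/L2 = D/ABFHC/- → run D
t=12: L0/L1/L2 = -/ABFHCD/- → run A
t=13: L0/L1/L2 = -/ABFHCD/- → run A
t=14: L0/L1/L2 = -/ABFHCD/- → run A
t=15: L0/L1/L2 = -/ABFHCD/- → run A
t=16: L0/L1/L2 = -/BFHCD/- → run B
t=17: L0/L1/L2 = -/BFHCD/- → run B
t=18: L0/L1/L2 = -/BFHCD/- → run B
t=19: L0/L1/L2 = -/BFHCD/- → run B
t=20: L0/L1/L2 = -/FHCD/B → run F
t=21: L0/L1/L2 = -/FHCD/B → run F
t=22: L0/L1/L2 = -/FHCD/B → run F
t=23: L0/L1/L2 = -/FHCD/B → run F
t=24: L0/L1/L2 = -/HCD/BF → run H
t=25: L0/L1/L2 = -/HCD/BF → run H
t=26: L0/L1/L2 = -/HCD/BF → run H
t=27: L0/L1/L2 = -/HCD/BF → run H
t=28: L0/L1/L2 = -/CD/BFH → run C
t=29: L0/L1/L2 = -/CD/BFH → run C
t=30: L0/L1/L2 = -/D/BFH → run D
t=31: L0/L1/L2 = -/D/BFH → run D
t=32: L0/L1/L2 = -/D/BFH → run D
t=33: L0/L1/L2 = -/D/BFH → run D
t=34: L0/L1/L2 = -/-/BFH → run B
t=35: L0/L1/L2 = -/-/BFH → run B
t=36: L0/L1/L2 = -/-/FH → run F
t=37: L0/L1/L2 = -/-/FH → run F
t=38: L0/L1/L2 = -/-/H → run H
t=39: L0/L1/L2 = -/-/H → run H
t=40: (idle)
t=41: (idle)
t=42: (idle)
t=43: (idle)
t=44: (idle)

running at tick 14 = A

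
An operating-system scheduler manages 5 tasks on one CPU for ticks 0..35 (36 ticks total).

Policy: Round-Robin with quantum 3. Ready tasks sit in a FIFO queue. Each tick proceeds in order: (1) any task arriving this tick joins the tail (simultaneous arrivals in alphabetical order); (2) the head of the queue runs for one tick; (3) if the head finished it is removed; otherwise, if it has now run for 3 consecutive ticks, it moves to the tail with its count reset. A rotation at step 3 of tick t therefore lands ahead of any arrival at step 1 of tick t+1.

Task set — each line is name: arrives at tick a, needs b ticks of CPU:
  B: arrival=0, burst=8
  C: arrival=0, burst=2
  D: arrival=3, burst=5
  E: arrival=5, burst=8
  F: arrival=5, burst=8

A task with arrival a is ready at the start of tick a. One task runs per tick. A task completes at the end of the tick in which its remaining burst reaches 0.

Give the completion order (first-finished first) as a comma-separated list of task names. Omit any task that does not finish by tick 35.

t=0: queue=[B,C] q_used=0 → run B
t=1: queue=[B,C] q_used=1 → run B
t=2: queue=[B,C] q_used=2 → run B
t=3: queue=[C,B,D] q_used=0 → run C
t=4: queue=[C,B,D] q_used=1 → run C
t=5: queue=[B,D,E,F] q_used=0 → run B
t=6: queue=[B,D,E,F] q_used=1 → run B
t=7: queue=[B,D,E,F] q_used=2 → run B
t=8: queue=[D,E,F,B] q_used=0 → run D
t=9: queue=[D,E,F,B] q_used=1 → run D
t=10: queue=[D,E,F,B] q_used=2 → run D
t=11: queue=[E,F,B,D] q_used=0 → run E
t=12: queue=[E,F,B,D] q_used=1 → run E
t=13: queue=[E,F,B,D] q_used=2 → run E
t=14: queue=[F,B,D,E] q_used=0 → run F
t=15: queue=[F,B,D,E] q_used=1 → run F
t=16: queue=[F,B,D,E] q_used=2 → run F
t=17: queue=[B,D,E,F] q_used=0 → run B
t=18: queue=[B,D,E,F] q_used=1 → run B
t=19: queue=[D,E,F] q_used=0 → run D
t=20: queue=[D,E,F] q_used=1 → run D
t=21: queue=[E,F] q_used=0 → run E
t=22: queue=[E,F] q_used=1 → run E
t=23: queue=[E,F] q_used=2 → run E
t=24: queue=[F,E] q_used=0 → run F
t=25: queue=[F,E] q_used=1 → run F
t=26: queue=[F,E] q_used=2 → run F
t=27: queue=[E,F] q_used=0 → run E
t=28: queue=[E,F] q_used=1 → run E
t=29: queue=[F] q_used=0 → run F
t=30: queue=[F] q_used=1 → run F
t=31: (idle)
t=32: (idle)
t=33: (idle)
t=34: (idle)
t=35: (idle)

completion order = C, B, D, E, F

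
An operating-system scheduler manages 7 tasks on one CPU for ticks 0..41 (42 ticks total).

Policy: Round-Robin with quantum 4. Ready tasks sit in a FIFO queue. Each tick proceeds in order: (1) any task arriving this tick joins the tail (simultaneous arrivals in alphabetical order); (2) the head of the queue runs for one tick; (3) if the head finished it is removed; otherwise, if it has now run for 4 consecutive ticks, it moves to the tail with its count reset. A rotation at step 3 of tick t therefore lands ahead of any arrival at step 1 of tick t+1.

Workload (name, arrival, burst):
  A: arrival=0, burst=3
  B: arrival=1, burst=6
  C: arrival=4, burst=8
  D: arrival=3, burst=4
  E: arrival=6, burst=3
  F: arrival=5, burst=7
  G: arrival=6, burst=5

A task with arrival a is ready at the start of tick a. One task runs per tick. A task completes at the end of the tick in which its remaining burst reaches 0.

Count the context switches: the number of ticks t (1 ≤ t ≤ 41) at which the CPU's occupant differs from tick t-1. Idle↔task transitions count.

t=0: queue=[A] q_used=0 → run A
t=1: queue=[A,B] q_used=1 → run A
t=2: queue=[A,B] q_used=2 → run A
t=3: queue=[B,D] q_used=0 → run B
t=4: queue=[B,D,C] q_used=1 → run B
t=5: queue=[B,D,C,F] q_used=2 → run B
t=6: queue=[B,D,C,F,E,G] q_used=3 → run B
t=7: queue=[D,C,F,E,G,B] q_used=0 → run D
t=8: queue=[D,C,F,E,G,B] q_used=1 → run D
t=9: queue=[D,C,F,E,G,B] q_used=2 → run D
t=10: queue=[D,C,F,E,G,B] q_used=3 → run D
t=11: queue=[C,F,E,G,B] q_used=0 → run C
t=12: queue=[C,F,E,G,B] q_used=1 → run C
t=13: queue=[C,F,E,G,B] q_used=2 → run C
t=14: queue=[C,F,E,G,B] q_used=3 → run C
t=15: queue=[F,E,G,B,C] q_used=0 → run F
t=16: queue=[F,E,G,B,C] q_used=1 → run F
t=17: queue=[F,E,G,B,C] q_used=2 → run F
t=18: queue=[F,E,G,B,C] q_used=3 → run F
t=19: queue=[E,G,B,C,F] q_used=0 → run E
t=20: queue=[E,G,B,C,F] q_used=1 → run E
t=21: queue=[E,G,B,C,F] q_used=2 → run E
t=22: queue=[G,B,C,F] q_used=0 → run G
t=23: queue=[G,B,C,F] q_used=1 → run G
t=24: queue=[G,B,C,F] q_used=2 → run G
t=25: queue=[G,B,C,F] q_used=3 → run G
t=26: queue=[B,C,F,G] q_used=0 → run B
t=27: queue=[B,C,F,G] q_used=1 → run B
t=28: queue=[C,F,G] q_used=0 → run C
t=29: queue=[C,F,G] q_used=1 → run C
t=30: queue=[C,F,G] q_used=2 → run C
t=31: queue=[C,F,G] q_used=3 → run C
t=32: queue=[F,G] q_used=0 → run F
t=33: queue=[F,G] q_used=1 → run F
t=34: queue=[F,G] q_used=2 → run F
t=35: queue=[G] q_used=0 → run G
t=36: (idle)
t=37: (idle)
t=38: (idle)
t=39: (idle)
t=40: (idle)
t=41: (idle)

context switches = 11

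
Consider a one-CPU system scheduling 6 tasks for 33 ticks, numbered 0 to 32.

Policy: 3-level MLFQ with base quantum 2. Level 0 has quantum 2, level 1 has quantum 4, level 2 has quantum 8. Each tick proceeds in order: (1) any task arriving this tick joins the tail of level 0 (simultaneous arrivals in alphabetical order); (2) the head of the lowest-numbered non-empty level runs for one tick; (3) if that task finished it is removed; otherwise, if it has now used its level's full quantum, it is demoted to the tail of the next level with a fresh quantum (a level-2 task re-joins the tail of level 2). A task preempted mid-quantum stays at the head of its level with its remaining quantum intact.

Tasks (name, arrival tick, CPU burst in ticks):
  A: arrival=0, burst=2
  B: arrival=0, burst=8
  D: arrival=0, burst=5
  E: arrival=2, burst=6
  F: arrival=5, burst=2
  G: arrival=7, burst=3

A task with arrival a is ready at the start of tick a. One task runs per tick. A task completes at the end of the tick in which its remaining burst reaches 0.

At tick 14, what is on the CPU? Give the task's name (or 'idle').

t=0: L0/L1/L2 = ABD/-/- → run A
t=1: L0/L1/L2 = ABD/-/- → run A
t=2: L0/L1/L2 = BDE/-/- → run B
t=3: L0/L1/L2 = BDE/-/- → run B
t=4: L0/L1/L2 = DE/B/- → run D
t=5: L0/L1/L2 = DEF/B/- → run D
t=6: L0/L1/L2 = EF/BD/- → run E
t=7: L0/L1/L2 = EFG/BD/- → run E
t=8: L0/L1/L2 = FG/BDE/- → run F
t=9: L0/L1/L2 = FG/BDE/- → run F
t=10: L0/L1/L2 = G/BDE/- → run G
t=11: L0/L1/L2 = G/BDE/- → run G
t=12: L0/L1/L2 = -/BDEG/- → run B
t=13: L0/L1/L2 = -/BDEG/- → run B
t=14: L0/L1/L2 = -/BDEG/- → run B
t=15: L0/L1/L2 = -/BDEG/- → run B
t=16: L0/L1/L2 = -/DEG/B → run D
t=17: L0/L1/L2 = -/DEG/B → run D
t=18: L0/L1/L2 = -/DEG/B → run D
t=19: L0/L1/L2 = -/EG/B → run E
t=20: L0/L1/L2 = -/EG/B → run E
t=21: L0/L1/L2 = -/EG/B → run E
t=22: L0/L1/L2 = -/EG/B → run E
t=23: L0/L1/L2 = -/G/B → run G
t=24: L0/L1/L2 = -/-/B → run B
t=25: L0/L1/L2 = -/-/B → run B
t=26: (idle)
t=27: (idle)
t=28: (idle)
t=29: (idle)
t=30: (idle)
t=31: (idle)
t=32: (idle)

running at tick 14 = B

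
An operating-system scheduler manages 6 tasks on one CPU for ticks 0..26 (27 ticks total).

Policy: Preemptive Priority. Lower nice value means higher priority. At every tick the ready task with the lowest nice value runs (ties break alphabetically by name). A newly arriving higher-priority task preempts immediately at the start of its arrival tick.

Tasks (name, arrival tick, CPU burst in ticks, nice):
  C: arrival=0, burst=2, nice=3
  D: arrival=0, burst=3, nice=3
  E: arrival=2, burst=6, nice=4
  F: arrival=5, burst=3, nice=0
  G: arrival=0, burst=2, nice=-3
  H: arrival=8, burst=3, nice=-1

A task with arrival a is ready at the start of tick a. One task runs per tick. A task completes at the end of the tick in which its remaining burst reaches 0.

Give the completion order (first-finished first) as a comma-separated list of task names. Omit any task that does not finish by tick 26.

completion order = G, C, F, H, D, E

t=0: ready={C,D,G} → run G
t=1: ready={C,D,G} → run G
t=2: ready={C,D,E} → run C
t=3: ready={C,D,E} → run C
t=4: ready={D,E} → run D
t=5: ready={D,E,F} → run F
t=6: ready={D,E,F} → run F
t=7: ready={D,E,F} → run F
t=8: ready={D,E,H} → run H
t=9: ready={D,E,H} → run H
t=10: ready={D,E,H} → run H
t=11: ready={D,E} → run D
t=12: ready={D,E} → run D
t=13: ready={E} → run E
t=14: ready={E} → run E
t=15: ready={E} → run E
t=16: ready={E} → run E
t=17: ready={E} → run E
t=18: ready={E} → run E
t=19: (idle)
t=20: (idle)
t=21: (idle)
t=22: (idle)
t=23: (idle)
t=24: (idle)
t=25: (idle)
t=26: (idle)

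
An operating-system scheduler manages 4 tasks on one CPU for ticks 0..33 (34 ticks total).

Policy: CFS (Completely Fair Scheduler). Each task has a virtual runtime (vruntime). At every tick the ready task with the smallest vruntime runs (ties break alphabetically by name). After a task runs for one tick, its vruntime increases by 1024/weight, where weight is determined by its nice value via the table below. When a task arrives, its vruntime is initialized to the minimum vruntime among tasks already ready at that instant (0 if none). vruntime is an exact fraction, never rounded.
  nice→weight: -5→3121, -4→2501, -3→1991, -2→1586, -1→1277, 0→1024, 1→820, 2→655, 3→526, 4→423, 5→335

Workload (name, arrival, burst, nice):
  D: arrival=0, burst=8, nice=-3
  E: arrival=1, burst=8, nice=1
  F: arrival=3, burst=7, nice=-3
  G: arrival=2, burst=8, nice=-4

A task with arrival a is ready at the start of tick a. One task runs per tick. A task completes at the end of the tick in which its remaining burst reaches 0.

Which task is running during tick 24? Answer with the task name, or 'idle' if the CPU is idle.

running at tick 24 = D

t=0: vr[D=0] → run D
t=1: vr[D=1024/1991 E=1024/1991] → run D
t=2: vr[D=2048/1991 E=1024/1991 G=1024/1991] → run E
t=3: vr[D=2048/1991 E=719616/408155 F=1024/1991 G=1024/1991] → run F
t=4: vr[D=2048/1991 E=719616/408155 F=2048/1991 G=1024/1991] → run G
t=5: vr[D=2048/1991 E=719616/408155 F=2048/1991 G=4599808/4979491] → run G
t=6: vr[D=2048/1991 E=719616/408155 F=2048/1991 G=6638592/4979491] → run D
t=7: vr[D=3072/1991 E=719616/408155 F=2048/1991 G=6638592/4979491] → run F
t=8: vr[D=3072/1991 E=719616/408155 F=3072/1991 G=6638592/4979491] → run G
t=9: vr[D=3072/1991 E=719616/408155 F=3072/1991 G=8677376/4979491] → run D
t=10: vr[D=4096/1991 E=719616/408155 F=3072/1991 G=8677376/4979491] → run F
t=11: vr[D=4096/1991 E=719616/408155 F=4096/1991 G=8677376/4979491] → run G
t=12: vr[D=4096/1991 E=719616/408155 F=4096/1991 G=10716160/4979491] → run E
t=13: vr[D=4096/1991 E=1229312/408155 F=4096/1991 G=10716160/4979491] → run D
t=14: vr[D=5120/1991 E=1229312/408155 F=4096/1991 G=10716160/4979491] → run F
t=15: vr[D=5120/1991 E=1229312/408155 F=5120/1991 G=10716160/4979491] → run G
t=16: vr[D=5120/1991 E=1229312/408155 F=5120/1991 G=12754944/4979491] → run G
t=17: vr[D=5120/1991 E=1229312/408155 F=5120/1991 G=14793728/4979491] → run D
t=18: vr[D=6144/1991 E=1229312/408155 F=5120/1991 G=14793728/4979491] → run F
t=19: vr[D=6144/1991 E=1229312/408155 F=6144/1991 G=14793728/4979491] → run G
t=20: vr[D=6144/1991 E=1229312/408155 F=6144/1991 G=16832512/4979491] → run E
t=21: vr[D=6144/1991 E=1739008/408155 F=6144/1991 G=16832512/4979491] → run D
t=22: vr[D=7168/1991 E=1739008/408155 F=6144/1991 G=16832512/4979491] → run F
t=23: vr[D=7168/1991 E=1739008/408155 F=7168/1991 G=16832512/4979491] → run G
t=24: vr[D=7168/1991 E=1739008/408155 F=7168/1991] → run D
t=25: vr[E=1739008/408155 F=7168/1991] → run F
t=26: vr[E=1739008/408155] → run E
t=27: vr[E=2248704/408155] → run E
t=28: vr[E=551680/81631] → run E
t=29: vr[E=3268096/408155] → run E
t=30: vr[E=3777792/408155] → run E
t=31: (idle)
t=32: (idle)
t=33: (idle)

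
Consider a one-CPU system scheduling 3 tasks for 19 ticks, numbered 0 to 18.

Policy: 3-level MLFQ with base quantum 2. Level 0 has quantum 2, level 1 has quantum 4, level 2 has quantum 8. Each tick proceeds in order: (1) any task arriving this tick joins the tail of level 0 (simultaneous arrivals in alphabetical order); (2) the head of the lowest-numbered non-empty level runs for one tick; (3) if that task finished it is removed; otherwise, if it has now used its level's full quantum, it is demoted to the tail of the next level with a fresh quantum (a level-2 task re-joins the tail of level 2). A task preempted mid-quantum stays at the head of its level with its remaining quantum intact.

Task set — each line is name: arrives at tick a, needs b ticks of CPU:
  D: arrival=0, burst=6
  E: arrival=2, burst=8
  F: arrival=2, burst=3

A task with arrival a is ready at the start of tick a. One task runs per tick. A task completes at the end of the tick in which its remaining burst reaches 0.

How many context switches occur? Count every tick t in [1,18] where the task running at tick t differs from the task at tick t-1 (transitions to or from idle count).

t=0: L0/L1/L2 = D/-/- → run D
t=1: L0/L1/L2 = D/-/- → run D
t=2: L0/L1/L2 = EF/D/- → run E
t=3: L0/L1/L2 = EF/D/- → run E
t=4: L0/L1/L2 = F/DE/- → run F
t=5: L0/L1/L2 = F/DE/- → run F
t=6: L0/L1/L2 = -/DEF/- → run D
t=7: L0/L1/L2 = -/DEF/- → run D
t=8: L0/L1/L2 = -/DEF/- → run D
t=9: L0/L1/L2 = -/DEF/- → run D
t=10: L0/L1/L2 = -/EF/- → run E
t=11: L0/L1/L2 = -/EF/- → run E
t=12: L0/L1/L2 = -/EF/- → run E
t=13: L0/L1/L2 = -/EF/- → run E
t=14: L0/L1/L2 = -/F/E → run F
t=15: L0/L1/L2 = -/-/E → run E
t=16: L0/L1/L2 = -/-/E → run E
t=17: (idle)
t=18: (idle)

context switches = 7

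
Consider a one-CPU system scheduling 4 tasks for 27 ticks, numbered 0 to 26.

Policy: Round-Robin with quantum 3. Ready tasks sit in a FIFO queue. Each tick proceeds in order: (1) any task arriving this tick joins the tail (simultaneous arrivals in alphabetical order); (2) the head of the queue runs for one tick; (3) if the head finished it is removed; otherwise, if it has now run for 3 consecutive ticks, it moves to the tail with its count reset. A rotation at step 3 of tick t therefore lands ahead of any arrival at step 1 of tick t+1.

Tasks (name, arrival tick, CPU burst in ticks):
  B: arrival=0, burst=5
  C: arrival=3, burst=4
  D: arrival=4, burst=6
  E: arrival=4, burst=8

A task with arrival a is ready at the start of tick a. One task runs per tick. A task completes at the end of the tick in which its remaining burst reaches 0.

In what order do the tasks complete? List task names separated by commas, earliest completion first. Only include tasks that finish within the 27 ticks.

completion order = B, C, D, E

t=0: queue=[B] q_used=0 → run B
t=1: queue=[B] q_used=1 → run B
t=2: queue=[B] q_used=2 → run B
t=3: queue=[B,C] q_used=0 → run B
t=4: queue=[B,C,D,E] q_used=1 → run B
t=5: queue=[C,D,E] q_used=0 → run C
t=6: queue=[C,D,E] q_used=1 → run C
t=7: queue=[C,D,E] q_used=2 → run C
t=8: queue=[D,E,C] q_used=0 → run D
t=9: queue=[D,E,C] q_used=1 → run D
t=10: queue=[D,E,C] q_used=2 → run D
t=11: queue=[E,C,D] q_used=0 → run E
t=12: queue=[E,C,D] q_used=1 → run E
t=13: queue=[E,C,D] q_used=2 → run E
t=14: queue=[C,D,E] q_used=0 → run C
t=15: queue=[D,E] q_used=0 → run D
t=16: queue=[D,E] q_used=1 → run D
t=17: queue=[D,E] q_used=2 → run D
t=18: queue=[E] q_used=0 → run E
t=19: queue=[E] q_used=1 → run E
t=20: queue=[E] q_used=2 → run E
t=21: queue=[E] q_used=0 → run E
t=22: queue=[E] q_used=1 → run E
t=23: (idle)
t=24: (idle)
t=25: (idle)
t=26: (idle)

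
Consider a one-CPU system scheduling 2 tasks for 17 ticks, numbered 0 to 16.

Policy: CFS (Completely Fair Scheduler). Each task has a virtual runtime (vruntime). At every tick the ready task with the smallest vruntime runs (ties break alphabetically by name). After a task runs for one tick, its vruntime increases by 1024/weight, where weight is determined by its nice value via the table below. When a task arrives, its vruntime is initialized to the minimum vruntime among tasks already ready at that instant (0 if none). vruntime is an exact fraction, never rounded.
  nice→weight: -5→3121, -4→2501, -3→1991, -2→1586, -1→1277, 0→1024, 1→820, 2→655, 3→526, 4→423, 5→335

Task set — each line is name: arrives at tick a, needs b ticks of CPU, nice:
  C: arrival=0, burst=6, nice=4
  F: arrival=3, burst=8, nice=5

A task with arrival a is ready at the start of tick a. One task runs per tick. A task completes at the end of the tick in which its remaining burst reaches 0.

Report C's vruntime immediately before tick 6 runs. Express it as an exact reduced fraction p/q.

t=0: vr[C=0] → run C
t=1: vr[C=1024/423] → run C
t=2: vr[C=2048/423] → run C
t=3: vr[C=1024/141 F=1024/141] → run C
t=4: vr[C=4096/423 F=1024/141] → run F
t=5: vr[C=4096/423 F=487424/47235] → run C
t=6: vr[C=5120/423 F=487424/47235] → run F
t=7: vr[C=5120/423 F=631808/47235] → run C
t=8: vr[F=631808/47235] → run F
t=9: vr[F=776192/47235] → run F
t=10: vr[F=920576/47235] → run F
t=11: vr[F=212992/9447] → run F
t=12: vr[F=1209344/47235] → run F
t=13: vr[F=1353728/47235] → run F
t=14: (idle)
t=15: (idle)
t=16: (idle)

vruntime(C, start of tick 6) = 5120/423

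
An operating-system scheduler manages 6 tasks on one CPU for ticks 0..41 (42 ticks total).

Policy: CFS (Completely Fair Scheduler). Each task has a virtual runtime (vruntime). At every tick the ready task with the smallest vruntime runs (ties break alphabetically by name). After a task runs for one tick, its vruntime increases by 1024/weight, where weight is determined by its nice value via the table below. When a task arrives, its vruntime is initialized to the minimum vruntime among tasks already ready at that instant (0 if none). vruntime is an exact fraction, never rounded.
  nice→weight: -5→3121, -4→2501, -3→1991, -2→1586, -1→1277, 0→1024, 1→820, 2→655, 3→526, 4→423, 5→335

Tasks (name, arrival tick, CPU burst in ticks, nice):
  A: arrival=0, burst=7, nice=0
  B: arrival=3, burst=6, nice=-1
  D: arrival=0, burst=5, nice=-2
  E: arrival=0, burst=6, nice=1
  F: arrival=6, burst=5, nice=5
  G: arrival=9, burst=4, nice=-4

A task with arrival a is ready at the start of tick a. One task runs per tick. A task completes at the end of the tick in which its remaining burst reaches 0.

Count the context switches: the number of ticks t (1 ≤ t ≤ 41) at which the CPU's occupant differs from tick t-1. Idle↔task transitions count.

t=0: vr[A=0 D=0 E=0] → run A
t=1: vr[A=1 D=0 E=0] → run D
t=2: vr[A=1 D=512/793 E=0] → run E
t=3: vr[A=1 B=512/793 D=512/793 E=256/205] → run B
t=4: vr[A=1 B=1465856/1012661 D=512/793 E=256/205] → run D
t=5: vr[A=1 B=1465856/1012661 D=1024/793 E=256/205] → run A
t=6: vr[A=2 B=1465856/1012661 D=1024/793 E=256/205 F=256/205] → run E
t=7: vr[A=2 B=1465856/1012661 D=1024/793 E=512/205 F=256/205] → run F
t=8: vr[A=2 B=1465856/1012661 D=1024/793 E=512/205 F=59136/13735] → run D
t=9: vr[A=2 B=1465856/1012661 D=1536/793 E=512/205 F=59136/13735 G=1465856/1012661] → run B
t=10: vr[A=2 B=2277888/1012661 D=1536/793 E=512/205 F=59136/13735 G=1465856/1012661] → run G
t=11: vr[A=2 B=2277888/1012661 D=1536/793 E=512/205 F=59136/13735 G=77099520/41519101] → run G
t=12: vr[A=2 B=2277888/1012661 D=1536/793 E=512/205 F=59136/13735 G=94098944/41519101] → run D
t=13: vr[A=2 B=2277888/1012661 D=2048/793 E=512/205 F=59136/13735 G=94098944/41519101] → run A
t=14: vr[A=3 B=2277888/1012661 D=2048/793 E=512/205 F=59136/13735 G=94098944/41519101] → run B
t=15: vr[A=3 B=3089920/1012661 D=2048/793 E=512/205 F=59136/13735 G=94098944/41519101] → run G
t=16: vr[A=3 B=3089920/1012661 D=2048/793 E=512/205 F=59136/13735 G=111098368/41519101] → run E
t=17: vr[A=3 B=3089920/1012661 D=2048/793 E=768/205 F=59136/13735 G=111098368/41519101] → run D
t=18: vr[A=3 B=3089920/1012661 E=768/205 F=59136/13735 G=111098368/41519101] → run G
t=19: vr[A=3 B=3089920/1012661 E=768/205 F=59136/13735] → run A
t=20: vr[A=4 B=3089920/1012661 E=768/205 F=59136/13735] → run B
t=21: vr[A=4 B=3901952/1012661 E=768/205 F=59136/13735] → run E
t=22: vr[A=4 B=3901952/1012661 E=1024/205 F=59136/13735] → run B
t=23: vr[A=4 B=4713984/1012661 E=1024/205 F=59136/13735] → run A
t=24: vr[A=5 B=4713984/1012661 E=1024/205 F=59136/13735] → run F
t=25: vr[A=5 B=4713984/1012661 E=1024/205 F=20224/2747] → run B
t=26: vr[A=5 E=1024/205 F=20224/2747] → run E
t=27: vr[A=5 E=256/41 F=20224/2747] → run A
t=28: vr[A=6 E=256/41 F=20224/2747] → run A
t=29: vr[E=256/41 F=20224/2747] → run E
t=30: vr[F=20224/2747] → run F
t=31: vr[F=143104/13735] → run F
t=32: vr[F=185088/13735] → run F
t=33: (idle)
t=34: (idle)
t=35: (idle)
t=36: (idle)
t=37: (idle)
t=38: (idle)
t=39: (idle)
t=40: (idle)
t=41: (idle)

context switches = 29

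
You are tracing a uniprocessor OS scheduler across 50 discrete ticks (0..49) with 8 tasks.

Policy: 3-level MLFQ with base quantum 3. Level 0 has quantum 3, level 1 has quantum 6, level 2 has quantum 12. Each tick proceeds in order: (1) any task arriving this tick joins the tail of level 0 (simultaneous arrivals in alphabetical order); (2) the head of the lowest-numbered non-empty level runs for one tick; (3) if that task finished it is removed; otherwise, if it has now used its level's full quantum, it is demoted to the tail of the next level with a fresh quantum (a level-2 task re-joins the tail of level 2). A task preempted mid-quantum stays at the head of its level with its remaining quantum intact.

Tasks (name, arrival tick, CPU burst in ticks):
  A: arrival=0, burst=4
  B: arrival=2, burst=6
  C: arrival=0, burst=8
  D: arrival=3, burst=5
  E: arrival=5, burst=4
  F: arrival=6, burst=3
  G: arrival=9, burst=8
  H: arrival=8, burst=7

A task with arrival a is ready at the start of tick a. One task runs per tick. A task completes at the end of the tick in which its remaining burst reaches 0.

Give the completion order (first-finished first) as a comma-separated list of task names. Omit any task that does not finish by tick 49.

completion order = F, A, C, B, D, E, H, G

t=0: L0/L1/L2 = AC/-/- → run A
t=1: L0/L1/L2 = AC/-/- → run A
t=2: L0/L1/L2 = ACB/-/- → run A
t=3: L0/L1/L2 = CBD/A/- → run C
t=4: L0/L1/L2 = CBD/A/- → run C
t=5: L0/L1/L2 = CBDE/A/- → run C
t=6: L0/L1/L2 = BDEF/AC/- → run B
t=7: L0/L1/L2 = BDEF/AC/- → run B
t=8: L0/L1/L2 = BDEFH/AC/- → run B
t=9: L0/L1/L2 = DEFHG/ACB/- → run D
t=10: L0/L1/L2 = DEFHG/ACB/- → run D
t=11: L0/L1/L2 = DEFHG/ACB/- → run D
t=12: L0/L1/L2 = EFHG/ACBD/- → run E
t=13: L0/L1/L2 = EFHG/ACBD/- → run E
t=14: L0/L1/L2 = EFHG/ACBD/- → run E
t=15: L0/L1/L2 = FHG/ACBDE/- → run F
t=16: L0/L1/L2 = FHG/ACBDE/- → run F
t=17: L0/L1/L2 = FHG/ACBDE/- → run F
t=18: L0/L1/L2 = HG/ACBDE/- → run H
t=19: L0/L1/L2 = HG/ACBDE/- → run H
t=20: L0/L1/L2 = HG/ACBDE/- → run H
t=21: L0/L1/L2 = G/ACBDEH/- → run G
t=22: L0/L1/L2 = G/ACBDEH/- → run G
t=23: L0/L1/L2 = G/ACBDEH/- → run G
t=24: L0/L1/L2 = -/ACBDEHG/- → run A
t=25: L0/L1/L2 = -/CBDEHG/- → run C
t=26: L0/L1/L2 = -/CBDEHG/- → run C
t=27: L0/L1/L2 = -/CBDEHG/- → run C
t=28: L0/L1/L2 = -/CBDEHG/- → run C
t=29: L0/L1/L2 = -/CBDEHG/- → run C
t=30: L0/L1/L2 = -/BDEHG/- → run B
t=31: L0/L1/L2 = -/BDEHG/- → run B
t=32: L0/L1/L2 = -/BDEHG/- → run B
t=33: L0/L1/L2 = -/DEHG/- → run D
t=34: L0/L1/L2 = -/DEHG/- → run D
t=35: L0/L1/L2 = -/EHG/- → run E
t=36: L0/L1/L2 = -/HG/- → run H
t=37: L0/L1/L2 = -/HG/- → run H
t=38: L0/L1/L2 = -/HG/- → run H
t=39: L0/L1/L2 = -/HG/- → run H
t=40: L0/L1/L2 = -/G/- → run G
t=41: L0/L1/L2 = -/G/- → run G
t=42: L0/L1/L2 = -/G/- → run G
t=43: L0/L1/L2 = -/G/- → run G
t=44: L0/L1/L2 = -/G/- → run G
t=45: (idle)
t=46: (idle)
t=47: (idle)
t=48: (idle)
t=49: (idle)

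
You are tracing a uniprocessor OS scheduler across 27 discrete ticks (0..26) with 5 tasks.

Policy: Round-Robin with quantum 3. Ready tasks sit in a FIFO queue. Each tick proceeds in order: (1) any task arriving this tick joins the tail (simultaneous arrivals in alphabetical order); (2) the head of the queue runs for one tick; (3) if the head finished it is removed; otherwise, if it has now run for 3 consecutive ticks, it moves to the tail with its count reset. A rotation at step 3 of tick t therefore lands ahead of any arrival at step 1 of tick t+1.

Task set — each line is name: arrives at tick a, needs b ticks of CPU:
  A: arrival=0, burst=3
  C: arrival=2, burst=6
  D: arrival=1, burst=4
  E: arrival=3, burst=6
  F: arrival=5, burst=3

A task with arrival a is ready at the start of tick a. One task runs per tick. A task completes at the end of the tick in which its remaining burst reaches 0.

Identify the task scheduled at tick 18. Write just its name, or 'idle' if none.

t=0: queue=[A] q_used=0 → run A
t=1: queue=[A,D] q_used=1 → run A
t=2: queue=[A,D,C] q_used=2 → run A
t=3: queue=[D,C,E] q_used=0 → run D
t=4: queue=[D,C,E] q_used=1 → run D
t=5: queue=[D,C,E,F] q_used=2 → run D
t=6: queue=[C,E,F,D] q_used=0 → run C
t=7: queue=[C,E,F,D] q_used=1 → run C
t=8: queue=[C,E,F,D] q_used=2 → run C
t=9: queue=[E,F,D,C] q_used=0 → run E
t=10: queue=[E,F,D,C] q_used=1 → run E
t=11: queue=[E,F,D,C] q_used=2 → run E
t=12: queue=[F,D,C,E] q_used=0 → run F
t=13: queue=[F,D,C,E] q_used=1 → run F
t=14: queue=[F,D,C,E] q_used=2 → run F
t=15: queue=[D,C,E] q_used=0 → run D
t=16: queue=[C,E] q_used=0 → run C
t=17: queue=[C,E] q_used=1 → run C
t=18: queue=[C,E] q_used=2 → run C
t=19: queue=[E] q_used=0 → run E
t=20: queue=[E] q_used=1 → run E
t=21: queue=[E] q_used=2 → run E
t=22: (idle)
t=23: (idle)
t=24: (idle)
t=25: (idle)
t=26: (idle)

running at tick 18 = C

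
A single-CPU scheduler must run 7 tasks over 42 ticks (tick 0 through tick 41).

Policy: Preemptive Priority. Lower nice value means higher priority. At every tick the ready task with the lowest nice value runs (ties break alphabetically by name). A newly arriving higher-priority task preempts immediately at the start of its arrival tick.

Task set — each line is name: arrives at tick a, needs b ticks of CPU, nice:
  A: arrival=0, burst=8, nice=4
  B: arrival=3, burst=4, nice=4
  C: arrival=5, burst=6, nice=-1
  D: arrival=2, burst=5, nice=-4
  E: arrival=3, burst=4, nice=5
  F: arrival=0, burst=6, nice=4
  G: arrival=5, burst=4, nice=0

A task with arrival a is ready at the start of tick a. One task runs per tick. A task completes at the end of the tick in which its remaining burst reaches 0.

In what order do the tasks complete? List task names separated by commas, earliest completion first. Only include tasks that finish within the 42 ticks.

completion order = D, C, G, A, B, F, E

t=0: ready={A,F} → run A
t=1: ready={A,F} → run A
t=2: ready={A,D,F} → run D
t=3: ready={A,B,D,E,F} → run D
t=4: ready={A,B,D,E,F} → run D
t=5: ready={A,B,C,D,E,F,G} → run D
t=6: ready={A,B,C,D,E,F,G} → run D
t=7: ready={A,B,C,E,F,G} → run C
t=8: ready={A,B,C,E,F,G} → run C
t=9: ready={A,B,C,E,F,G} → run C
t=10: ready={A,B,C,E,F,G} → run C
t=11: ready={A,B,C,E,F,G} → run C
t=12: ready={A,B,C,E,F,G} → run C
t=13: ready={A,B,E,F,G} → run G
t=14: ready={A,B,E,F,G} → run G
t=15: ready={A,B,E,F,G} → run G
t=16: ready={A,B,E,F,G} → run G
t=17: ready={A,B,E,F} → run A
t=18: ready={A,B,E,F} → run A
t=19: ready={A,B,E,F} → run A
t=20: ready={A,B,E,F} → run A
t=21: ready={A,B,E,F} → run A
t=22: ready={A,B,E,F} → run A
t=23: ready={B,E,F} → run B
t=24: ready={B,E,F} → run B
t=25: ready={B,E,F} → run B
t=26: ready={B,E,F} → run B
t=27: ready={E,F} → run F
t=28: ready={E,F} → run F
t=29: ready={E,F} → run F
t=30: ready={E,F} → run F
t=31: ready={E,F} → run F
t=32: ready={E,F} → run F
t=33: ready={E} → run E
t=34: ready={E} → run E
t=35: ready={E} → run E
t=36: ready={E} → run E
t=37: (idle)
t=38: (idle)
t=39: (idle)
t=40: (idle)
t=41: (idle)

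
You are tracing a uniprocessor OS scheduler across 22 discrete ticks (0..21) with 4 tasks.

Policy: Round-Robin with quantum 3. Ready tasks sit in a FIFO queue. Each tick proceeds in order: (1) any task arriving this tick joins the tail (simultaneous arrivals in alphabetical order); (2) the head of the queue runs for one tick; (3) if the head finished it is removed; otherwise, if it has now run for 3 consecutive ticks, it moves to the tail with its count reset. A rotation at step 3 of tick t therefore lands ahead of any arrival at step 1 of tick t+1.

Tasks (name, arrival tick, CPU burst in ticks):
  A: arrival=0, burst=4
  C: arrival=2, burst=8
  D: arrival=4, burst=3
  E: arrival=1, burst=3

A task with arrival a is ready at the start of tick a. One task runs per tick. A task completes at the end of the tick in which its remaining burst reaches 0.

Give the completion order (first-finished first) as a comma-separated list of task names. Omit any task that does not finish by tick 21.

t=0: queue=[A] q_used=0 → run A
t=1: queue=[A,E] q_used=1 → run A
t=2: queue=[A,E,C] q_used=2 → run A
t=3: queue=[E,C,A] q_used=0 → run E
t=4: queue=[E,C,A,D] q_used=1 → run E
t=5: queue=[E,C,A,D] q_used=2 → run E
t=6: queue=[C,A,D] q_used=0 → run C
t=7: queue=[C,A,D] q_used=1 → run C
t=8: queue=[C,A,D] q_used=2 → run C
t=9: queue=[A,D,C] q_used=0 → run A
t=10: queue=[D,C] q_used=0 → run D
t=11: queue=[D,C] q_used=1 → run D
t=12: queue=[D,C] q_used=2 → run D
t=13: queue=[C] q_used=0 → run C
t=14: queue=[C] q_used=1 → run C
t=15: queue=[C] q_used=2 → run C
t=16: queue=[C] q_used=0 → run C
t=17: queue=[C] q_used=1 → run C
t=18: (idle)
t=19: (idle)
t=20: (idle)
t=21: (idle)

completion order = E, A, D, C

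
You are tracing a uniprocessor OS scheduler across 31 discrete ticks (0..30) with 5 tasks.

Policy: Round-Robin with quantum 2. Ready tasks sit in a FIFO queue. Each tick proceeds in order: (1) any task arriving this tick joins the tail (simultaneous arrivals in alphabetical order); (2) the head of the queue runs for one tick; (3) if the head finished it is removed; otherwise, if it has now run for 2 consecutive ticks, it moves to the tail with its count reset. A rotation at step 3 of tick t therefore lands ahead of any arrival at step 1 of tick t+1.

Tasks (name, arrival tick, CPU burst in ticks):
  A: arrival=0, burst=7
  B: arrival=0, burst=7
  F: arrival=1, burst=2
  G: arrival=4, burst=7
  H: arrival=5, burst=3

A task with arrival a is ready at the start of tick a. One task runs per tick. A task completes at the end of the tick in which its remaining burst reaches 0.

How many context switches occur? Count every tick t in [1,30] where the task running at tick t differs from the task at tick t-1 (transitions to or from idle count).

t=0: queue=[A,B] q_used=0 → run A
t=1: queue=[A,B,F] q_used=1 → run A
t=2: queue=[B,F,A] q_used=0 → run B
t=3: queue=[B,F,A] q_used=1 → run B
t=4: queue=[F,A,B,G] q_used=0 → run F
t=5: queue=[F,A,B,G,H] q_used=1 → run F
t=6: queue=[A,B,G,H] q_used=0 → run A
t=7: queue=[A,B,G,H] q_used=1 → run A
t=8: queue=[B,G,H,A] q_used=0 → run B
t=9: queue=[B,G,H,A] q_used=1 → run B
t=10: queue=[G,H,A,B] q_used=0 → run G
t=11: queue=[G,H,A,B] q_used=1 → run G
t=12: queue=[H,A,B,G] q_used=0 → run H
t=13: queue=[H,A,B,G] q_used=1 → run H
t=14: queue=[A,B,G,H] q_used=0 → run A
t=15: queue=[A,B,G,H] q_used=1 → run A
t=16: queue=[B,G,H,A] q_used=0 → run B
t=17: queue=[B,G,H,A] q_used=1 → run B
t=18: queue=[G,H,A,B] q_used=0 → run G
t=19: queue=[G,H,A,B] q_used=1 → run G
t=20: queue=[H,A,B,G] q_used=0 → run H
t=21: queue=[A,B,G] q_used=0 → run A
t=22: queue=[B,G] q_used=0 → run B
t=23: queue=[G] q_used=0 → run G
t=24: queue=[G] q_used=1 → run G
t=25: queue=[G] q_used=0 → run G
t=26: (idle)
t=27: (idle)
t=28: (idle)
t=29: (idle)
t=30: (idle)

context switches = 14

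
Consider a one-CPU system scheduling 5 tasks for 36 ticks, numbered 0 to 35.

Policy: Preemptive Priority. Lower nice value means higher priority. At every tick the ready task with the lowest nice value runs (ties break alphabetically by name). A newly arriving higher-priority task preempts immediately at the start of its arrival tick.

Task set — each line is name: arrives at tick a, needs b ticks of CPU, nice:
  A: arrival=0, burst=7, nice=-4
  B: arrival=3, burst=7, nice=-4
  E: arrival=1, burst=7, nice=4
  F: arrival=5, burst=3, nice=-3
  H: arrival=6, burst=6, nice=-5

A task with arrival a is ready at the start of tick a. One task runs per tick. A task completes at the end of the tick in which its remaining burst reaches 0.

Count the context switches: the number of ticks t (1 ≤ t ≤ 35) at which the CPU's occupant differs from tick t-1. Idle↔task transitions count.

t=0: ready={A} → run A
t=1: ready={A,E} → run A
t=2: ready={A,E} → run A
t=3: ready={A,B,E} → run A
t=4: ready={A,B,E} → run A
t=5: ready={A,B,E,F} → run A
t=6: ready={A,B,E,F,H} → run H
t=7: ready={A,B,E,F,H} → run H
t=8: ready={A,B,E,F,H} → run H
t=9: ready={A,B,E,F,H} → run H
t=10: ready={A,B,E,F,H} → run H
t=11: ready={A,B,E,F,H} → run H
t=12: ready={A,B,E,F} → run A
t=13: ready={B,E,F} → run B
t=14: ready={B,E,F} → run B
t=15: ready={B,E,F} → run B
t=16: ready={B,E,F} → run B
t=17: ready={B,E,F} → run B
t=18: ready={B,E,F} → run B
t=19: ready={B,E,F} → run B
t=20: ready={E,F} → run F
t=21: ready={E,F} → run F
t=22: ready={E,F} → run F
t=23: ready={E} → run E
t=24: ready={E} → run E
t=25: ready={E} → run E
t=26: ready={E} → run E
t=27: ready={E} → run E
t=28: ready={E} → run E
t=29: ready={E} → run E
t=30: (idle)
t=31: (idle)
t=32: (idle)
t=33: (idle)
t=34: (idle)
t=35: (idle)

context switches = 6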